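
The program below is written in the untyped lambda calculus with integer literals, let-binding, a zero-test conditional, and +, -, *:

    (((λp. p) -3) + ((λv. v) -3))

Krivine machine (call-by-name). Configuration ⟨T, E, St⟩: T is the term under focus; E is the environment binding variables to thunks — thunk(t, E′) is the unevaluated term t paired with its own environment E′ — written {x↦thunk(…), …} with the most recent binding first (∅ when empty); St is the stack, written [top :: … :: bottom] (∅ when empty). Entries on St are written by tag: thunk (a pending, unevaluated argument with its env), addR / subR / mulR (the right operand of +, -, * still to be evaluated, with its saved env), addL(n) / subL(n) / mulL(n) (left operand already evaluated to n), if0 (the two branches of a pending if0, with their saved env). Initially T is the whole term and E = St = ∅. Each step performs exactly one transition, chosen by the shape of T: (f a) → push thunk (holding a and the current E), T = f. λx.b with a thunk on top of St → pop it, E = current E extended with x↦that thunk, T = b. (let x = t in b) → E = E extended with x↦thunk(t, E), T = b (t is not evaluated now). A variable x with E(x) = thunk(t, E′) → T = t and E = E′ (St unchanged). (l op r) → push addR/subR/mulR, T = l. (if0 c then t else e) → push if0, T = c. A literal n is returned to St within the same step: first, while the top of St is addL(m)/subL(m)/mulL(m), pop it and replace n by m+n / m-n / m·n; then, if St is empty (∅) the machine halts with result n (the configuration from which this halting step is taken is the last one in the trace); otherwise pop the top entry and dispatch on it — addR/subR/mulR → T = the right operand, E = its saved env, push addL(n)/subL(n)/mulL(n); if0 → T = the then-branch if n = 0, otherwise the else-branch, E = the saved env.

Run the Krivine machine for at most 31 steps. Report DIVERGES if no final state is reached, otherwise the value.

Answer: -6

Machine steps:
step 0: <T=(((λp. p) -3) + ((λv. v) -3)), E=∅, St=∅>
step 1: <T=((λp. p) -3), E=∅, St=[addR]>
step 2: <T=(λp. p), E=∅, St=[thunk :: addR]>
step 3: <T=p, E={p↦thunk(-3, ∅)}, St=[addR]>
step 4: <T=-3, E=∅, St=[addR]>
step 5: <T=((λv. v) -3), E=∅, St=[addL(-3)]>
step 6: <T=(λv. v), E=∅, St=[thunk :: addL(-3)]>
step 7: <T=v, E={v↦thunk(-3, ∅)}, St=[addL(-3)]>
step 8: <T=-3, E=∅, St=[addL(-3)]>
→ final value -6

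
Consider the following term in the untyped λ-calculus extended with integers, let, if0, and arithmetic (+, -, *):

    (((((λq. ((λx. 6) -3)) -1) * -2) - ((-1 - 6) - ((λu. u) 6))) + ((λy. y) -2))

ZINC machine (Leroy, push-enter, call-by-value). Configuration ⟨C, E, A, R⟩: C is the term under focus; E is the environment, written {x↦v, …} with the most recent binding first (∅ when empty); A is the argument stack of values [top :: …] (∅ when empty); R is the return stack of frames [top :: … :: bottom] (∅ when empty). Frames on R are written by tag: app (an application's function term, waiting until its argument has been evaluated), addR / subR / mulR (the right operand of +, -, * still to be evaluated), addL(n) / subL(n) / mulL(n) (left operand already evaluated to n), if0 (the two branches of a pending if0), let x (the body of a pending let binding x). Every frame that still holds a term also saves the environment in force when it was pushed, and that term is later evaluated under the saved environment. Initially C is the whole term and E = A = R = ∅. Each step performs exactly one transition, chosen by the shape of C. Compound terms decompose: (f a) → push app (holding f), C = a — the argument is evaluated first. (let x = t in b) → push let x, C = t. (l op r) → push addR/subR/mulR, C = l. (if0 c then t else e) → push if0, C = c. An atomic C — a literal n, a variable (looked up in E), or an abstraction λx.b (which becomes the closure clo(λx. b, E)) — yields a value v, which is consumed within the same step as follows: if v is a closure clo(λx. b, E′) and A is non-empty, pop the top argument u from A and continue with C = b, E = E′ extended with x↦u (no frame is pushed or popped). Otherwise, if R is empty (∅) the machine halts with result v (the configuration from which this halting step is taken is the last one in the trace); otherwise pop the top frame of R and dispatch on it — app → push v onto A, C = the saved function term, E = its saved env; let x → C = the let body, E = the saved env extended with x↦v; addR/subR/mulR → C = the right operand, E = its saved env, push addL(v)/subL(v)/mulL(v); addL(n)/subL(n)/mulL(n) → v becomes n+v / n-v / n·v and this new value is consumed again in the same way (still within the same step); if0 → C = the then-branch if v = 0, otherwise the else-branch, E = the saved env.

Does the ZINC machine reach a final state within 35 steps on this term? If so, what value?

t=0: <C=(((((λq. ((λx. 6) -3)) -1) * -2) - ((-1 - 6) - ((λu. u) 6))) + ((λy. y) -2)), E=∅, A=∅, R=∅>
t=1: <C=((((λq. ((λx. 6) -3)) -1) * -2) - ((-1 - 6) - ((λu. u) 6))), E=∅, A=∅, R=[addR]>
t=2: <C=(((λq. ((λx. 6) -3)) -1) * -2), E=∅, A=∅, R=[subR :: addR]>
t=3: <C=((λq. ((λx. 6) -3)) -1), E=∅, A=∅, R=[mulR :: subR :: addR]>
t=4: <C=-1, E=∅, A=∅, R=[app :: mulR :: subR :: addR]>
t=5: <C=(λq. ((λx. 6) -3)), E=∅, A=[-1], R=[mulR :: subR :: addR]>
t=6: <C=((λx. 6) -3), E={q↦-1}, A=∅, R=[mulR :: subR :: addR]>
t=7: <C=-3, E={q↦-1}, A=∅, R=[app :: mulR :: subR :: addR]>
t=8: <C=(λx. 6), E={q↦-1}, A=[-3], R=[mulR :: subR :: addR]>
t=9: <C=6, E={x↦-3, q↦-1}, A=∅, R=[mulR :: subR :: addR]>
t=10: <C=-2, E=∅, A=∅, R=[mulL(6) :: subR :: addR]>
t=11: <C=((-1 - 6) - ((λu. u) 6)), E=∅, A=∅, R=[subL(-12) :: addR]>
t=12: <C=(-1 - 6), E=∅, A=∅, R=[subR :: subL(-12) :: addR]>
t=13: <C=-1, E=∅, A=∅, R=[subR :: subR :: subL(-12) :: addR]>
t=14: <C=6, E=∅, A=∅, R=[subL(-1) :: subR :: subL(-12) :: addR]>
t=15: <C=((λu. u) 6), E=∅, A=∅, R=[subL(-7) :: subL(-12) :: addR]>
t=16: <C=6, E=∅, A=∅, R=[app :: subL(-7) :: subL(-12) :: addR]>
t=17: <C=(λu. u), E=∅, A=[6], R=[subL(-7) :: subL(-12) :: addR]>
t=18: <C=u, E={u↦6}, A=∅, R=[subL(-7) :: subL(-12) :: addR]>
t=19: <C=((λy. y) -2), E=∅, A=∅, R=[addL(1)]>
t=20: <C=-2, E=∅, A=∅, R=[app :: addL(1)]>
t=21: <C=(λy. y), E=∅, A=[-2], R=[addL(1)]>
t=22: <C=y, E={y↦-2}, A=∅, R=[addL(1)]>
→ final value -1

Answer: -1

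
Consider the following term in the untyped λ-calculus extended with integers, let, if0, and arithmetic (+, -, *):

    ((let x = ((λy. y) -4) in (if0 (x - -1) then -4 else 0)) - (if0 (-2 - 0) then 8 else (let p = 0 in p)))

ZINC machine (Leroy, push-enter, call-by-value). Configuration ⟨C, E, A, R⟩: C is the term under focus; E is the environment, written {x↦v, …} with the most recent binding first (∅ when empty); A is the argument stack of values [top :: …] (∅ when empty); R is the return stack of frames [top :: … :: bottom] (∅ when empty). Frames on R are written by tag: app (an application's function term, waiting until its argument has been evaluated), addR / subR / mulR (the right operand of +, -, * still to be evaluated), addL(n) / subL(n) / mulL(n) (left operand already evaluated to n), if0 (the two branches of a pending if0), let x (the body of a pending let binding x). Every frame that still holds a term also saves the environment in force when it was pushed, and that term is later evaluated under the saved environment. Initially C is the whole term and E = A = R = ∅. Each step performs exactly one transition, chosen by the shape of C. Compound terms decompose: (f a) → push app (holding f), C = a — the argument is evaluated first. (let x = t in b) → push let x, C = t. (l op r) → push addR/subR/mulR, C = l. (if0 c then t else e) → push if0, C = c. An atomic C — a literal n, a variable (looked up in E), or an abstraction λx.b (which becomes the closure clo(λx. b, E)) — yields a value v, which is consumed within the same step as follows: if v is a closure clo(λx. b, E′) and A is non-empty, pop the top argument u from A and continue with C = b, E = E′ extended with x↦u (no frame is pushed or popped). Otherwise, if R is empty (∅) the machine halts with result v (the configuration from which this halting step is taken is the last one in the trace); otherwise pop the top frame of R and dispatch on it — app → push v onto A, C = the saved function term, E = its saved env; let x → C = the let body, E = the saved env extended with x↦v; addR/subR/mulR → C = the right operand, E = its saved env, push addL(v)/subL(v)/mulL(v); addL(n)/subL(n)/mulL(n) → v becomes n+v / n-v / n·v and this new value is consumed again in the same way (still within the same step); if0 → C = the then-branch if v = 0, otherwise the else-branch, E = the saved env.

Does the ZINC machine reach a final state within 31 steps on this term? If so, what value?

0. <C=((let x = ((λy. y) -4) in (if0 (x - -1) then -4 else 0)) - (if0 (-2 - 0) then 8 else (let p = 0 in p))), E=∅, A=∅, R=∅>
1. <C=(let x = ((λy. y) -4) in (if0 (x - -1) then -4 else 0)), E=∅, A=∅, R=[subR]>
2. <C=((λy. y) -4), E=∅, A=∅, R=[let x :: subR]>
3. <C=-4, E=∅, A=∅, R=[app :: let x :: subR]>
4. <C=(λy. y), E=∅, A=[-4], R=[let x :: subR]>
5. <C=y, E={y↦-4}, A=∅, R=[let x :: subR]>
6. <C=(if0 (x - -1) then -4 else 0), E={x↦-4}, A=∅, R=[subR]>
7. <C=(x - -1), E={x↦-4}, A=∅, R=[if0 :: subR]>
8. <C=x, E={x↦-4}, A=∅, R=[subR :: if0 :: subR]>
9. <C=-1, E={x↦-4}, A=∅, R=[subL(-4) :: if0 :: subR]>
10. <C=0, E={x↦-4}, A=∅, R=[subR]>
11. <C=(if0 (-2 - 0) then 8 else (let p = 0 in p)), E=∅, A=∅, R=[subL(0)]>
12. <C=(-2 - 0), E=∅, A=∅, R=[if0 :: subL(0)]>
13. <C=-2, E=∅, A=∅, R=[subR :: if0 :: subL(0)]>
14. <C=0, E=∅, A=∅, R=[subL(-2) :: if0 :: subL(0)]>
15. <C=(let p = 0 in p), E=∅, A=∅, R=[subL(0)]>
16. <C=0, E=∅, A=∅, R=[let p :: subL(0)]>
17. <C=p, E={p↦0}, A=∅, R=[subL(0)]>
→ final value 0

Answer: 0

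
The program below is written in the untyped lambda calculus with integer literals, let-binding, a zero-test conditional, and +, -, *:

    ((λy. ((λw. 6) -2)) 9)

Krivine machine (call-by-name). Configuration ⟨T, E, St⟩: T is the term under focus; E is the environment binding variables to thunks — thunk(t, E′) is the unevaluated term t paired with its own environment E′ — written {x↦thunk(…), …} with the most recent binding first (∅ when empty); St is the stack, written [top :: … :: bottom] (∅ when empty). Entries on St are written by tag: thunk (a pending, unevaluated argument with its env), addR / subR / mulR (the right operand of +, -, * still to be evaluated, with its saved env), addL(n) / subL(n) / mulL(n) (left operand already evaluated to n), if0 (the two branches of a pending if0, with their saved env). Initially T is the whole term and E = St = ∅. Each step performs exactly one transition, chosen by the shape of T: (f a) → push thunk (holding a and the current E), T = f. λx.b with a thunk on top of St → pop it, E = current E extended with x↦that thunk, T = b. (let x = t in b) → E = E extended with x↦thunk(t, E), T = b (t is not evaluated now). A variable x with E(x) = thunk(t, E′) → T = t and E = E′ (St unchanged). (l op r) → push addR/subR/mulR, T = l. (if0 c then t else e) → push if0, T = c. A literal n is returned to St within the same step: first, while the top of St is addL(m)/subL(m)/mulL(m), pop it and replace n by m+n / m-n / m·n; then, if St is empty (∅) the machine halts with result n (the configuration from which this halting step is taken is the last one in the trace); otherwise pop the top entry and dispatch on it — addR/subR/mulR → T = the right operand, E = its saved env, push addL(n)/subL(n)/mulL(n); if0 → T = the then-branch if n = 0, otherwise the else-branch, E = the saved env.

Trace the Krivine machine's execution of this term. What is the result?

Answer: 6

Machine steps:
0. [T=((λy. ((λw. 6) -2)) 9) | E=∅ | St=∅]
1. [T=(λy. ((λw. 6) -2)) | E=∅ | St=[thunk]]
2. [T=((λw. 6) -2) | E={y↦thunk(9, ∅)} | St=∅]
3. [T=(λw. 6) | E={y↦thunk(9, ∅)} | St=[thunk]]
4. [T=6 | E={w↦thunk(-2, {y↦thunk(9, ∅)}), y↦thunk(9, ∅)} | St=∅]
→ final value 6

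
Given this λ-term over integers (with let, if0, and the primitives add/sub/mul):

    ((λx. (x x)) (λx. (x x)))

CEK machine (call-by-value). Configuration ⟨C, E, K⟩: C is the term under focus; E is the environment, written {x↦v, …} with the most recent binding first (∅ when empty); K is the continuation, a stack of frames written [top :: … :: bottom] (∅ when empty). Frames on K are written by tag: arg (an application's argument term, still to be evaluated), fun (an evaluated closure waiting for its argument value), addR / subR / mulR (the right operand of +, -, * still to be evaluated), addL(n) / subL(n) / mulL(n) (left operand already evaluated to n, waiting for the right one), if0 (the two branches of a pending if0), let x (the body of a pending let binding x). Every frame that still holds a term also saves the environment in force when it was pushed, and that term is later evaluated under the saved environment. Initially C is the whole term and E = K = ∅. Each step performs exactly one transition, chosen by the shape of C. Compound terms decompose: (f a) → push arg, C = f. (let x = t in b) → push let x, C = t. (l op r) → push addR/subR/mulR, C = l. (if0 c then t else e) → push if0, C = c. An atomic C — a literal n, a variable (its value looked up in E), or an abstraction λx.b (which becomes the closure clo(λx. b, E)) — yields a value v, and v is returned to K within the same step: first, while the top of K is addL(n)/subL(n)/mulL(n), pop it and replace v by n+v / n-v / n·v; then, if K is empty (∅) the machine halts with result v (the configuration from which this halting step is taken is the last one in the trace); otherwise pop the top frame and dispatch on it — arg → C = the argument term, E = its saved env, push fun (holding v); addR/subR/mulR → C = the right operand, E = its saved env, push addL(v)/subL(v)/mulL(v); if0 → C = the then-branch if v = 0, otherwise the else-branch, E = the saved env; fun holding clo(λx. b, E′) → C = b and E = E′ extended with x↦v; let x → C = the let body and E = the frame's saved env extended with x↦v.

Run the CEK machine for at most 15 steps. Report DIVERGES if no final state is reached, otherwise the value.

0. ⟨C=((λx. (x x)) (λx. (x x))); E=∅; K=∅⟩
1. ⟨C=(λx. (x x)); E=∅; K=[arg]⟩
2. ⟨C=(λx. (x x)); E=∅; K=[fun]⟩
3. ⟨C=(x x); E={x↦clo(λx. (x x), ∅)}; K=∅⟩
4. ⟨C=x; E={x↦clo(λx. (x x), ∅)}; K=[arg]⟩
5. ⟨C=x; E={x↦clo(λx. (x x), ∅)}; K=[fun]⟩
… configuration repeats with period 3 (steps 3–5 recur indefinitely) …

Answer: DIVERGES (no final state within 15 steps)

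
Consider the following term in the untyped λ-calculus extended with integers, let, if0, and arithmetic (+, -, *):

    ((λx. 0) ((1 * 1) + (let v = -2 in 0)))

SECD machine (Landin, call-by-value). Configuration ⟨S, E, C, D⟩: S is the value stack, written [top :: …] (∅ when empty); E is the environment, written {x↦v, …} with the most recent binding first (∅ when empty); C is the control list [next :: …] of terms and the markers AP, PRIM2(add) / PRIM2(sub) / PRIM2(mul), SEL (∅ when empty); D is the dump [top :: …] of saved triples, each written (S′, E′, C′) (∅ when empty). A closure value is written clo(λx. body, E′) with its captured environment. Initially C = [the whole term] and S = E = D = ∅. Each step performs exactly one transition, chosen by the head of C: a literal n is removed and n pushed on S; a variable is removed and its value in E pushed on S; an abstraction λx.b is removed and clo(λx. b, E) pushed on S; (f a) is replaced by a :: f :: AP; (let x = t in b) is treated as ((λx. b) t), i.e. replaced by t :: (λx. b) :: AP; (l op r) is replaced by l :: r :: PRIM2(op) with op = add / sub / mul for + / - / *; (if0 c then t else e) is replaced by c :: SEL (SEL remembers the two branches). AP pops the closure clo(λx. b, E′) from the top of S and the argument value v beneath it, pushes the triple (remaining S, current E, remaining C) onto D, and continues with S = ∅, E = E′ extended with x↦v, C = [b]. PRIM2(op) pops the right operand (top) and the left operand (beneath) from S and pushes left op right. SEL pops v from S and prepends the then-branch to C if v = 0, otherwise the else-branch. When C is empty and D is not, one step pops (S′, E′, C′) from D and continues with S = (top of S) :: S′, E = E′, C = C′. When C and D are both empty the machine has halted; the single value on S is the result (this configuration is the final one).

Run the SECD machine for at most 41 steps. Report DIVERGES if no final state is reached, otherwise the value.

0. ⟨S=∅; E=∅; C=[((λx. 0) ((1 * 1) + (let v = -2 in 0)))]; D=∅⟩
1. ⟨S=∅; E=∅; C=[((1 * 1) + (let v = -2 in 0)) :: (λx. 0) :: AP]; D=∅⟩
2. ⟨S=∅; E=∅; C=[(1 * 1) :: (let v = -2 in 0) :: PRIM2(add) :: (λx. 0) :: AP]; D=∅⟩
3. ⟨S=∅; E=∅; C=[1 :: 1 :: PRIM2(mul) :: (let v = -2 in 0) :: PRIM2(add) :: (λx. 0) :: AP]; D=∅⟩
4. ⟨S=[1]; E=∅; C=[1 :: PRIM2(mul) :: (let v = -2 in 0) :: PRIM2(add) :: (λx. 0) :: AP]; D=∅⟩
5. ⟨S=[1 :: 1]; E=∅; C=[PRIM2(mul) :: (let v = -2 in 0) :: PRIM2(add) :: (λx. 0) :: AP]; D=∅⟩
6. ⟨S=[1]; E=∅; C=[(let v = -2 in 0) :: PRIM2(add) :: (λx. 0) :: AP]; D=∅⟩
7. ⟨S=[1]; E=∅; C=[-2 :: (λv. 0) :: AP :: PRIM2(add) :: (λx. 0) :: AP]; D=∅⟩
8. ⟨S=[-2 :: 1]; E=∅; C=[(λv. 0) :: AP :: PRIM2(add) :: (λx. 0) :: AP]; D=∅⟩
9. ⟨S=[clo(λv. 0, ∅) :: -2 :: 1]; E=∅; C=[AP :: PRIM2(add) :: (λx. 0) :: AP]; D=∅⟩
10. ⟨S=∅; E={v↦-2}; C=[0]; D=[([1], ∅, [PRIM2(add) :: (λx. 0) :: AP])]⟩
11. ⟨S=[0]; E={v↦-2}; C=∅; D=[([1], ∅, [PRIM2(add) :: (λx. 0) :: AP])]⟩
12. ⟨S=[0 :: 1]; E=∅; C=[PRIM2(add) :: (λx. 0) :: AP]; D=∅⟩
13. ⟨S=[1]; E=∅; C=[(λx. 0) :: AP]; D=∅⟩
14. ⟨S=[clo(λx. 0, ∅) :: 1]; E=∅; C=[AP]; D=∅⟩
15. ⟨S=∅; E={x↦1}; C=[0]; D=[(∅, ∅, ∅)]⟩
16. ⟨S=[0]; E={x↦1}; C=∅; D=[(∅, ∅, ∅)]⟩
17. ⟨S=[0]; E=∅; C=∅; D=∅⟩
→ final value 0

Answer: 0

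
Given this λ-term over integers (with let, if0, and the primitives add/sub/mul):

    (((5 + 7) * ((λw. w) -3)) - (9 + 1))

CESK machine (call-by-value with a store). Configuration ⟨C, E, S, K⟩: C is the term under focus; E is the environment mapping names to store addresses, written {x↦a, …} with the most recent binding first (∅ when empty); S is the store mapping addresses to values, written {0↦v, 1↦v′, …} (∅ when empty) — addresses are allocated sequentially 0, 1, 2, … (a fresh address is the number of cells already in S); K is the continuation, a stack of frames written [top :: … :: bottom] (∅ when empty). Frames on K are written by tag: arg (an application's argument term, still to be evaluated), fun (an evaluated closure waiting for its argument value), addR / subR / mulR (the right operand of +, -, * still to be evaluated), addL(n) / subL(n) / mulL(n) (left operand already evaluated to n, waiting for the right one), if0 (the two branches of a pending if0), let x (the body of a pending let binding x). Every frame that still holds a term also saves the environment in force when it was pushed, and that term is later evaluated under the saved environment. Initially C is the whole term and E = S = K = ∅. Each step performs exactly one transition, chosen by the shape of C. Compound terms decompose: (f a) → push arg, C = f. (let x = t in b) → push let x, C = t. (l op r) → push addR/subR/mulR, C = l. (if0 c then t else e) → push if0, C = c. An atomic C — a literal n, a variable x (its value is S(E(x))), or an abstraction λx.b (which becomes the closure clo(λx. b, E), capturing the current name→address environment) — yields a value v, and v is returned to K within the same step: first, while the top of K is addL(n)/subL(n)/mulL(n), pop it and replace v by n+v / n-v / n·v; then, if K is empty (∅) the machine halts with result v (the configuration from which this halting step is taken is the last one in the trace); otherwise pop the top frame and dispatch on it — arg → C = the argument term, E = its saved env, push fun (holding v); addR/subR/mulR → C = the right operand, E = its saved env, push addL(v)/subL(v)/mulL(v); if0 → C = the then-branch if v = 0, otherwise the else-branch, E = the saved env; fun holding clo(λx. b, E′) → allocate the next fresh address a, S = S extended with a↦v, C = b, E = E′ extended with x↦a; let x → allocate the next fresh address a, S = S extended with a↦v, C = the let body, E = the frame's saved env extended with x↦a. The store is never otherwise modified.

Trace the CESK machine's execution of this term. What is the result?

0. <C=(((5 + 7) * ((λw. w) -3)) - (9 + 1)), E=∅, S=∅, K=∅>
1. <C=((5 + 7) * ((λw. w) -3)), E=∅, S=∅, K=[subR]>
2. <C=(5 + 7), E=∅, S=∅, K=[mulR :: subR]>
3. <C=5, E=∅, S=∅, K=[addR :: mulR :: subR]>
4. <C=7, E=∅, S=∅, K=[addL(5) :: mulR :: subR]>
5. <C=((λw. w) -3), E=∅, S=∅, K=[mulL(12) :: subR]>
6. <C=(λw. w), E=∅, S=∅, K=[arg :: mulL(12) :: subR]>
7. <C=-3, E=∅, S=∅, K=[fun :: mulL(12) :: subR]>
8. <C=w, E={w↦0}, S={0↦-3}, K=[mulL(12) :: subR]>
9. <C=(9 + 1), E=∅, S={0↦-3}, K=[subL(-36)]>
10. <C=9, E=∅, S={0↦-3}, K=[addR :: subL(-36)]>
11. <C=1, E=∅, S={0↦-3}, K=[addL(9) :: subL(-36)]>
→ final value -46

Answer: -46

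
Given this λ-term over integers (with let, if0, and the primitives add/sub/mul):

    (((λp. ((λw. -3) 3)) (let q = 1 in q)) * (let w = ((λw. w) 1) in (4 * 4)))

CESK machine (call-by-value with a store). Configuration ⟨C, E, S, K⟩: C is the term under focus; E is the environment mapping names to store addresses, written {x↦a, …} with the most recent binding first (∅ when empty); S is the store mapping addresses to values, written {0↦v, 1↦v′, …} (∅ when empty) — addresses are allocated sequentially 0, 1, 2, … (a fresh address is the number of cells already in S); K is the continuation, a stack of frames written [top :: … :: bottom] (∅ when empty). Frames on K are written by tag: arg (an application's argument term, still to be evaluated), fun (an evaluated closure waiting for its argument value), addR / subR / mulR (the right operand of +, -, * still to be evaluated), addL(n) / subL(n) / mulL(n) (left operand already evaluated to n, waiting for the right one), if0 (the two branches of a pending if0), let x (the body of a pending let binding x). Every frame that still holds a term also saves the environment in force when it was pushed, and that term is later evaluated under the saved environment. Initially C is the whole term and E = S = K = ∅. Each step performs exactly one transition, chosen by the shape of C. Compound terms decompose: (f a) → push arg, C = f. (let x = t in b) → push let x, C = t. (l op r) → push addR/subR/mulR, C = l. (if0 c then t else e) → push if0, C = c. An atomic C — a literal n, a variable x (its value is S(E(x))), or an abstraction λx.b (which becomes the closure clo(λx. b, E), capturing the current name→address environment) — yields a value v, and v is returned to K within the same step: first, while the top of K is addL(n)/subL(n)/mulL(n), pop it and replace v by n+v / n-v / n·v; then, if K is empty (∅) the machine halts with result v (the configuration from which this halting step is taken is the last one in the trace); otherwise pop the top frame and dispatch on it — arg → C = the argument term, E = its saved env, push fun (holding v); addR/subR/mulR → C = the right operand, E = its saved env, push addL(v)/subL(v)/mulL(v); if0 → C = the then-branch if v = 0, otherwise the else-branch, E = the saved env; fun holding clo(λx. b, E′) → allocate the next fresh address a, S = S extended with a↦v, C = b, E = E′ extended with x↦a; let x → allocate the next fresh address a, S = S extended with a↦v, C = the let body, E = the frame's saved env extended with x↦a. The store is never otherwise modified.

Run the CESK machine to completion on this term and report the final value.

step 0: <C=(((λp. ((λw. -3) 3)) (let q = 1 in q)) * (let w = ((λw. w) 1) in (4 * 4))), E=∅, S=∅, K=∅>
step 1: <C=((λp. ((λw. -3) 3)) (let q = 1 in q)), E=∅, S=∅, K=[mulR]>
step 2: <C=(λp. ((λw. -3) 3)), E=∅, S=∅, K=[arg :: mulR]>
step 3: <C=(let q = 1 in q), E=∅, S=∅, K=[fun :: mulR]>
step 4: <C=1, E=∅, S=∅, K=[let q :: fun :: mulR]>
step 5: <C=q, E={q↦0}, S={0↦1}, K=[fun :: mulR]>
step 6: <C=((λw. -3) 3), E={p↦1}, S={0↦1, 1↦1}, K=[mulR]>
step 7: <C=(λw. -3), E={p↦1}, S={0↦1, 1↦1}, K=[arg :: mulR]>
step 8: <C=3, E={p↦1}, S={0↦1, 1↦1}, K=[fun :: mulR]>
step 9: <C=-3, E={w↦2, p↦1}, S={0↦1, 1↦1, 2↦3}, K=[mulR]>
step 10: <C=(let w = ((λw. w) 1) in (4 * 4)), E=∅, S={0↦1, 1↦1, 2↦3}, K=[mulL(-3)]>
step 11: <C=((λw. w) 1), E=∅, S={0↦1, 1↦1, 2↦3}, K=[let w :: mulL(-3)]>
step 12: <C=(λw. w), E=∅, S={0↦1, 1↦1, 2↦3}, K=[arg :: let w :: mulL(-3)]>
step 13: <C=1, E=∅, S={0↦1, 1↦1, 2↦3}, K=[fun :: let w :: mulL(-3)]>
step 14: <C=w, E={w↦3}, S={0↦1, 1↦1, 2↦3, 3↦1}, K=[let w :: mulL(-3)]>
step 15: <C=(4 * 4), E={w↦4}, S={0↦1, 1↦1, 2↦3, 3↦1, 4↦1}, K=[mulL(-3)]>
step 16: <C=4, E={w↦4}, S={0↦1, 1↦1, 2↦3, 3↦1, 4↦1}, K=[mulR :: mulL(-3)]>
step 17: <C=4, E={w↦4}, S={0↦1, 1↦1, 2↦3, 3↦1, 4↦1}, K=[mulL(4) :: mulL(-3)]>
→ final value -48

Answer: -48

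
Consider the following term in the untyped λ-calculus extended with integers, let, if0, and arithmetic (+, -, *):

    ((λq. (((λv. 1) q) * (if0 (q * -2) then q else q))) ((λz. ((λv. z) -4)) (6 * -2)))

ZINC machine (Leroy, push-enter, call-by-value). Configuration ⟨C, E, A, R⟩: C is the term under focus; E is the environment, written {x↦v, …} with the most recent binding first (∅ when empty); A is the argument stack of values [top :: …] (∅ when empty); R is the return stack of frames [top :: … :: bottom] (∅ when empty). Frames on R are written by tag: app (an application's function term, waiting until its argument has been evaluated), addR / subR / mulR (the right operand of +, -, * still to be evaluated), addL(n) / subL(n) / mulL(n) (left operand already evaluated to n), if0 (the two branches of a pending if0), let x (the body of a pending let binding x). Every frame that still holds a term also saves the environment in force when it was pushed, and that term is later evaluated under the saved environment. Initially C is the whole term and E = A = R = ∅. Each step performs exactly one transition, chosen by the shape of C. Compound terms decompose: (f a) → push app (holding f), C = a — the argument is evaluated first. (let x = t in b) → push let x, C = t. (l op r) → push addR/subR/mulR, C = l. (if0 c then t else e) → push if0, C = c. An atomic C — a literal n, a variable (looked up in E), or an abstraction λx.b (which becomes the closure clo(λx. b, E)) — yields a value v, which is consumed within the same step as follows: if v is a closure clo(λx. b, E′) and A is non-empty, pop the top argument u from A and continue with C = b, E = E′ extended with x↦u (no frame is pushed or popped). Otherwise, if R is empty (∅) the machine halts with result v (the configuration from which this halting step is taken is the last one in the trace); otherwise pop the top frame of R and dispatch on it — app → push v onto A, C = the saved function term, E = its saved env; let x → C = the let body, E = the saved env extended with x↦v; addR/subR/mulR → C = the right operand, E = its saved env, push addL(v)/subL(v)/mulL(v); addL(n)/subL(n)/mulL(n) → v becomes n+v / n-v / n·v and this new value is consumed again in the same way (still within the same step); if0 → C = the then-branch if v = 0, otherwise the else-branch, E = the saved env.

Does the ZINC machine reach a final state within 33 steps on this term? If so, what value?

step 0: <C=((λq. (((λv. 1) q) * (if0 (q * -2) then q else q))) ((λz. ((λv. z) -4)) (6 * -2))), E=∅, A=∅, R=∅>
step 1: <C=((λz. ((λv. z) -4)) (6 * -2)), E=∅, A=∅, R=[app]>
step 2: <C=(6 * -2), E=∅, A=∅, R=[app :: app]>
step 3: <C=6, E=∅, A=∅, R=[mulR :: app :: app]>
step 4: <C=-2, E=∅, A=∅, R=[mulL(6) :: app :: app]>
step 5: <C=(λz. ((λv. z) -4)), E=∅, A=[-12], R=[app]>
step 6: <C=((λv. z) -4), E={z↦-12}, A=∅, R=[app]>
step 7: <C=-4, E={z↦-12}, A=∅, R=[app :: app]>
step 8: <C=(λv. z), E={z↦-12}, A=[-4], R=[app]>
step 9: <C=z, E={v↦-4, z↦-12}, A=∅, R=[app]>
step 10: <C=(λq. (((λv. 1) q) * (if0 (q * -2) then q else q))), E=∅, A=[-12], R=∅>
step 11: <C=(((λv. 1) q) * (if0 (q * -2) then q else q)), E={q↦-12}, A=∅, R=∅>
step 12: <C=((λv. 1) q), E={q↦-12}, A=∅, R=[mulR]>
step 13: <C=q, E={q↦-12}, A=∅, R=[app :: mulR]>
step 14: <C=(λv. 1), E={q↦-12}, A=[-12], R=[mulR]>
step 15: <C=1, E={v↦-12, q↦-12}, A=∅, R=[mulR]>
step 16: <C=(if0 (q * -2) then q else q), E={q↦-12}, A=∅, R=[mulL(1)]>
step 17: <C=(q * -2), E={q↦-12}, A=∅, R=[if0 :: mulL(1)]>
step 18: <C=q, E={q↦-12}, A=∅, R=[mulR :: if0 :: mulL(1)]>
step 19: <C=-2, E={q↦-12}, A=∅, R=[mulL(-12) :: if0 :: mulL(1)]>
step 20: <C=q, E={q↦-12}, A=∅, R=[mulL(1)]>
→ final value -12

Answer: -12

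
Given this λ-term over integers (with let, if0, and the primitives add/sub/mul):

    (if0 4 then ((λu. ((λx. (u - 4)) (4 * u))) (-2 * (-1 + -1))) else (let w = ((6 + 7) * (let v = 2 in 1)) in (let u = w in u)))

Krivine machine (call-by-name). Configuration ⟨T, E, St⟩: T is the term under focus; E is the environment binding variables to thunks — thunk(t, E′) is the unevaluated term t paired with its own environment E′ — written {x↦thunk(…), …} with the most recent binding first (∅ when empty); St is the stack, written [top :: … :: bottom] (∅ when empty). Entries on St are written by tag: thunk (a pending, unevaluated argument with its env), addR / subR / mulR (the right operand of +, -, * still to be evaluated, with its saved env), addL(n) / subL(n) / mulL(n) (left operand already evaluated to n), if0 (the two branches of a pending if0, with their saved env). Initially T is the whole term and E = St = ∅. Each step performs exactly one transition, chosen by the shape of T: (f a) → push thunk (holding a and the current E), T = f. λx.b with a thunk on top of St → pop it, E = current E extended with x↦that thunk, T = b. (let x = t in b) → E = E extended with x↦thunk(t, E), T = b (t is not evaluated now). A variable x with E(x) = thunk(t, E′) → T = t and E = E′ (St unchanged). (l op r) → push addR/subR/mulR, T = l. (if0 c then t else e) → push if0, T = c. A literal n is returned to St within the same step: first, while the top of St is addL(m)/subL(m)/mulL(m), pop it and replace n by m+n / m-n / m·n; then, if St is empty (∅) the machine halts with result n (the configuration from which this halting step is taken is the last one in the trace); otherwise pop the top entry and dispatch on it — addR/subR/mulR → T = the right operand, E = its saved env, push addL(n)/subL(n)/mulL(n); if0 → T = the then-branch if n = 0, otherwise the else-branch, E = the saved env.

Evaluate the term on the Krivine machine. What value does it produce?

Answer: 13

Derivation:
0. ⟨T=(if0 4 then ((λu. ((λx. (u - 4)) (4 * u))) (-2 * (-1 + -1))) else (let w = ((6 + 7) * (let v = 2 in 1)) in (let u = w in u))); E=∅; St=∅⟩
1. ⟨T=4; E=∅; St=[if0]⟩
2. ⟨T=(let w = ((6 + 7) * (let v = 2 in 1)) in (let u = w in u)); E=∅; St=∅⟩
3. ⟨T=(let u = w in u); E={w↦thunk(((6 + 7) * (let v = 2 in 1)), ∅)}; St=∅⟩
4. ⟨T=u; E={u↦thunk(w, {w↦thunk(((6 + 7) * (let v = 2 in 1)), ∅)}), w↦thunk(((6 + 7) * (let v = 2 in 1)), ∅)}; St=∅⟩
5. ⟨T=w; E={w↦thunk(((6 + 7) * (let v = 2 in 1)), ∅)}; St=∅⟩
6. ⟨T=((6 + 7) * (let v = 2 in 1)); E=∅; St=∅⟩
7. ⟨T=(6 + 7); E=∅; St=[mulR]⟩
8. ⟨T=6; E=∅; St=[addR :: mulR]⟩
9. ⟨T=7; E=∅; St=[addL(6) :: mulR]⟩
10. ⟨T=(let v = 2 in 1); E=∅; St=[mulL(13)]⟩
11. ⟨T=1; E={v↦thunk(2, ∅)}; St=[mulL(13)]⟩
→ final value 13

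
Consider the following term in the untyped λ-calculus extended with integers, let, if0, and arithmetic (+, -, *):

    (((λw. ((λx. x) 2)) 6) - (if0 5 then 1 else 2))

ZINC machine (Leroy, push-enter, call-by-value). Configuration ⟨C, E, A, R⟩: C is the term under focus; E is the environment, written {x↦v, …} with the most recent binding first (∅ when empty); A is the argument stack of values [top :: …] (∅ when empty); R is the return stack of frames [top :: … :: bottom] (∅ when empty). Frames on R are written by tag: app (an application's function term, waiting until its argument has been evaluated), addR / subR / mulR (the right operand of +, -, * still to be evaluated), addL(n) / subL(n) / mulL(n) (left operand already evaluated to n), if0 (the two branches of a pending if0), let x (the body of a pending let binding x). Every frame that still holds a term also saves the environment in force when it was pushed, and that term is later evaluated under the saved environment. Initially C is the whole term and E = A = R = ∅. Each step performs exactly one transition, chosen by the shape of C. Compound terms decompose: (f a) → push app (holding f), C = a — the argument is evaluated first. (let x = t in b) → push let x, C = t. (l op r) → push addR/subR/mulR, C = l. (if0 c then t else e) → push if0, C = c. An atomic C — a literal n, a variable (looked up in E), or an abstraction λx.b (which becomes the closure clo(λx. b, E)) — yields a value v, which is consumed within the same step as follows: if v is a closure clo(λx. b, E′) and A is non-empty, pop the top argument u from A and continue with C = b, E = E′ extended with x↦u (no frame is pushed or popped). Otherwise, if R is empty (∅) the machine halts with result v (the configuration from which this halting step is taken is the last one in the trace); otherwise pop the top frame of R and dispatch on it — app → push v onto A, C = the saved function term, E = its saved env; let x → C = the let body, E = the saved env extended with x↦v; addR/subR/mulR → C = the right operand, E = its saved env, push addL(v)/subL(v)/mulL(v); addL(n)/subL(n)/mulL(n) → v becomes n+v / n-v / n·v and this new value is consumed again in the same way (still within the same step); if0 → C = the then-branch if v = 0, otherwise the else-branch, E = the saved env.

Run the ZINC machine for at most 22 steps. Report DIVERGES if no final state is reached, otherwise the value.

Answer: 0

Derivation:
0. ⟨C=(((λw. ((λx. x) 2)) 6) - (if0 5 then 1 else 2)); E=∅; A=∅; R=∅⟩
1. ⟨C=((λw. ((λx. x) 2)) 6); E=∅; A=∅; R=[subR]⟩
2. ⟨C=6; E=∅; A=∅; R=[app :: subR]⟩
3. ⟨C=(λw. ((λx. x) 2)); E=∅; A=[6]; R=[subR]⟩
4. ⟨C=((λx. x) 2); E={w↦6}; A=∅; R=[subR]⟩
5. ⟨C=2; E={w↦6}; A=∅; R=[app :: subR]⟩
6. ⟨C=(λx. x); E={w↦6}; A=[2]; R=[subR]⟩
7. ⟨C=x; E={x↦2, w↦6}; A=∅; R=[subR]⟩
8. ⟨C=(if0 5 then 1 else 2); E=∅; A=∅; R=[subL(2)]⟩
9. ⟨C=5; E=∅; A=∅; R=[if0 :: subL(2)]⟩
10. ⟨C=2; E=∅; A=∅; R=[subL(2)]⟩
→ final value 0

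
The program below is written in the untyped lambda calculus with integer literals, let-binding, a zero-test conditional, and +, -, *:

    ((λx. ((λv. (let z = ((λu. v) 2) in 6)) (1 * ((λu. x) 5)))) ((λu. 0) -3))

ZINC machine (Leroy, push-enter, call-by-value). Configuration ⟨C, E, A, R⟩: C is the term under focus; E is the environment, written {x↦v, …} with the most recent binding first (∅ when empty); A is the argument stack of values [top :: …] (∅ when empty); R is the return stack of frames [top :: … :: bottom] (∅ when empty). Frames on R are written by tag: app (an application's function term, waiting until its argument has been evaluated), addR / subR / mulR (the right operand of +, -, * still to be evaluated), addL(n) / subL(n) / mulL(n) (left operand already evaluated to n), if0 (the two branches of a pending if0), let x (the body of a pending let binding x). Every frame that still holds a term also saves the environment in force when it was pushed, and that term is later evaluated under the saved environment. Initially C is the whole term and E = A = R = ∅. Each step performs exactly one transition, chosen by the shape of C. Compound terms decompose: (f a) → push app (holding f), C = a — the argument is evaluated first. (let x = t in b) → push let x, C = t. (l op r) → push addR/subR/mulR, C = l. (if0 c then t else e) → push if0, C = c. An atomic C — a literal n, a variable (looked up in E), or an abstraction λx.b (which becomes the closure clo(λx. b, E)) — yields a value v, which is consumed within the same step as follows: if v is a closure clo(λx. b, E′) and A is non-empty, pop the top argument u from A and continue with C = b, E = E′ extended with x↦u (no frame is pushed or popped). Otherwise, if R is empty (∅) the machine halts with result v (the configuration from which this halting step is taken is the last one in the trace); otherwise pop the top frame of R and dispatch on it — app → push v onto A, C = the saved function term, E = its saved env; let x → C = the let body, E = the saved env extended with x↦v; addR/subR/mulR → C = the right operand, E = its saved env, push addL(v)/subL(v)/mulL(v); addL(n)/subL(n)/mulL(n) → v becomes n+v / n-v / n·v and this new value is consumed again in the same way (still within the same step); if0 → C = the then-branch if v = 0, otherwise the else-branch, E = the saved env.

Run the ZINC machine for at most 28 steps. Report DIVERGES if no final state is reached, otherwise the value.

Answer: 6

Machine steps:
0. ⟨C=((λx. ((λv. (let z = ((λu. v) 2) in 6)) (1 * ((λu. x) 5)))) ((λu. 0) -3)); E=∅; A=∅; R=∅⟩
1. ⟨C=((λu. 0) -3); E=∅; A=∅; R=[app]⟩
2. ⟨C=-3; E=∅; A=∅; R=[app :: app]⟩
3. ⟨C=(λu. 0); E=∅; A=[-3]; R=[app]⟩
4. ⟨C=0; E={u↦-3}; A=∅; R=[app]⟩
5. ⟨C=(λx. ((λv. (let z = ((λu. v) 2) in 6)) (1 * ((λu. x) 5)))); E=∅; A=[0]; R=∅⟩
6. ⟨C=((λv. (let z = ((λu. v) 2) in 6)) (1 * ((λu. x) 5))); E={x↦0}; A=∅; R=∅⟩
7. ⟨C=(1 * ((λu. x) 5)); E={x↦0}; A=∅; R=[app]⟩
8. ⟨C=1; E={x↦0}; A=∅; R=[mulR :: app]⟩
9. ⟨C=((λu. x) 5); E={x↦0}; A=∅; R=[mulL(1) :: app]⟩
10. ⟨C=5; E={x↦0}; A=∅; R=[app :: mulL(1) :: app]⟩
11. ⟨C=(λu. x); E={x↦0}; A=[5]; R=[mulL(1) :: app]⟩
12. ⟨C=x; E={u↦5, x↦0}; A=∅; R=[mulL(1) :: app]⟩
13. ⟨C=(λv. (let z = ((λu. v) 2) in 6)); E={x↦0}; A=[0]; R=∅⟩
14. ⟨C=(let z = ((λu. v) 2) in 6); E={v↦0, x↦0}; A=∅; R=∅⟩
15. ⟨C=((λu. v) 2); E={v↦0, x↦0}; A=∅; R=[let z]⟩
16. ⟨C=2; E={v↦0, x↦0}; A=∅; R=[app :: let z]⟩
17. ⟨C=(λu. v); E={v↦0, x↦0}; A=[2]; R=[let z]⟩
18. ⟨C=v; E={u↦2, v↦0, x↦0}; A=∅; R=[let z]⟩
19. ⟨C=6; E={z↦0, v↦0, x↦0}; A=∅; R=∅⟩
→ final value 6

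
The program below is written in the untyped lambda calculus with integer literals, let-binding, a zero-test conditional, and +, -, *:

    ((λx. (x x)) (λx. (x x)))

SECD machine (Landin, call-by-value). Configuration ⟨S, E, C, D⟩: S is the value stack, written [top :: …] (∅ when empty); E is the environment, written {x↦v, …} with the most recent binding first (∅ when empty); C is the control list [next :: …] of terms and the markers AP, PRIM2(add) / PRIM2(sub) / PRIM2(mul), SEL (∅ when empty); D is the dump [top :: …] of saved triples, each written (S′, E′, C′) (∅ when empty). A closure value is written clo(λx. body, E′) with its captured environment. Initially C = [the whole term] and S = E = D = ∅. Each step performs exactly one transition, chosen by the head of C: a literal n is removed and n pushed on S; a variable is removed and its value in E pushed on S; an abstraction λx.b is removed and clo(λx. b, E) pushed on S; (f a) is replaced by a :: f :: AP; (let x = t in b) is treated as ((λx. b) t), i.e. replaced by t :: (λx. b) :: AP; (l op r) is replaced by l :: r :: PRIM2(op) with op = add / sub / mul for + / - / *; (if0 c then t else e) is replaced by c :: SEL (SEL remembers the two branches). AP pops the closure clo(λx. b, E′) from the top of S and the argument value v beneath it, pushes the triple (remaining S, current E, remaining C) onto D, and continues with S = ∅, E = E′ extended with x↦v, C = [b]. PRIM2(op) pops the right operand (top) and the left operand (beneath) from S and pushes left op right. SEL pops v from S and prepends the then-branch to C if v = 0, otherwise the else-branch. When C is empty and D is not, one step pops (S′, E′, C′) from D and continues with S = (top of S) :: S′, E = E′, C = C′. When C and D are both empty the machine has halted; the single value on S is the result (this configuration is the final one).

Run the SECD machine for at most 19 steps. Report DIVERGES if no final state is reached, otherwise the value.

step 0: [S=∅ | E=∅ | C=[((λx. (x x)) (λx. (x x)))] | D=∅]
step 1: [S=∅ | E=∅ | C=[(λx. (x x)) :: (λx. (x x)) :: AP] | D=∅]
step 2: [S=[clo(λx. (x x), ∅)] | E=∅ | C=[(λx. (x x)) :: AP] | D=∅]
step 3: [S=[clo(λx. (x x), ∅) :: clo(λx. (x x), ∅)] | E=∅ | C=[AP] | D=∅]
step 4: [S=∅ | E={x↦clo(λx. (x x), ∅)} | C=[(x x)] | D=[(∅, ∅, ∅)]]
step 5: [S=∅ | E={x↦clo(λx. (x x), ∅)} | C=[x :: x :: AP] | D=[(∅, ∅, ∅)]]
step 6: [S=[clo(λx. (x x), ∅)] | E={x↦clo(λx. (x x), ∅)} | C=[x :: AP] | D=[(∅, ∅, ∅)]]
step 7: [S=[clo(λx. (x x), ∅) :: clo(λx. (x x), ∅)] | E={x↦clo(λx. (x x), ∅)} | C=[AP] | D=[(∅, ∅, ∅)]]
step 8: [S=∅ | E={x↦clo(λx. (x x), ∅)} | C=[(x x)] | D=[(∅, {x↦clo(λx. (x x), ∅)}, ∅) :: (∅, ∅, ∅)]]
step 9: [S=∅ | E={x↦clo(λx. (x x), ∅)} | C=[x :: x :: AP] | D=[(∅, {x↦clo(λx. (x x), ∅)}, ∅) :: (∅, ∅, ∅)]]
step 10: [S=[clo(λx. (x x), ∅)] | E={x↦clo(λx. (x x), ∅)} | C=[x :: AP] | D=[(∅, {x↦clo(λx. (x x), ∅)}, ∅) :: (∅, ∅, ∅)]]
step 11: [S=[clo(λx. (x x), ∅) :: clo(λx. (x x), ∅)] | E={x↦clo(λx. (x x), ∅)} | C=[AP] | D=[(∅, {x↦clo(λx. (x x), ∅)}, ∅) :: (∅, ∅, ∅)]]
step 12: [S=∅ | E={x↦clo(λx. (x x), ∅)} | C=[(x x)] | D=[(∅, {x↦clo(λx. (x x), ∅)}, ∅) :: (∅, {x↦clo(λx. (x x), ∅)}, ∅) :: (∅, ∅, ∅)]]
step 13: [S=∅ | E={x↦clo(λx. (x x), ∅)} | C=[x :: x :: AP] | D=[(∅, {x↦clo(λx. (x x), ∅)}, ∅) :: (∅, {x↦clo(λx. (x x), ∅)}, ∅) :: (∅, ∅, ∅)]]
step 14: [S=[clo(λx. (x x), ∅)] | E={x↦clo(λx. (x x), ∅)} | C=[x :: AP] | D=[(∅, {x↦clo(λx. (x x), ∅)}, ∅) :: (∅, {x↦clo(λx. (x x), ∅)}, ∅) :: (∅, ∅, ∅)]]
step 15: [S=[clo(λx. (x x), ∅) :: clo(λx. (x x), ∅)] | E={x↦clo(λx. (x x), ∅)} | C=[AP] | D=[(∅, {x↦clo(λx. (x x), ∅)}, ∅) :: (∅, {x↦clo(λx. (x x), ∅)}, ∅) :: (∅, ∅, ∅)]]
step 16: [S=∅ | E={x↦clo(λx. (x x), ∅)} | C=[(x x)] | D=[(∅, {x↦clo(λx. (x x), ∅)}, ∅) :: (∅, {x↦clo(λx. (x x), ∅)}, ∅) :: (∅, {x↦clo(λx. (x x), ∅)}, ∅) :: (∅, ∅, ∅)]]
step 17: [S=∅ | E={x↦clo(λx. (x x), ∅)} | C=[x :: x :: AP] | D=[(∅, {x↦clo(λx. (x x), ∅)}, ∅) :: (∅, {x↦clo(λx. (x x), ∅)}, ∅) :: (∅, {x↦clo(λx. (x x), ∅)}, ∅) :: (∅, ∅, ∅)]]
step 18: [S=[clo(λx. (x x), ∅)] | E={x↦clo(λx. (x x), ∅)} | C=[x :: AP] | D=[(∅, {x↦clo(λx. (x x), ∅)}, ∅) :: (∅, {x↦clo(λx. (x x), ∅)}, ∅) :: (∅, {x↦clo(λx. (x x), ∅)}, ∅) :: (∅, ∅, ∅)]]
step 19: [S=[clo(λx. (x x), ∅) :: clo(λx. (x x), ∅)] | E={x↦clo(λx. (x x), ∅)} | C=[AP] | D=[(∅, {x↦clo(λx. (x x), ∅)}, ∅) :: (∅, {x↦clo(λx. (x x), ∅)}, ∅) :: (∅, {x↦clo(λx. (x x), ∅)}, ∅) :: (∅, ∅, ∅)]]
→ 19 transitions taken and the configuration is still not final: no result within 19 steps

Answer: DIVERGES (no final state within 19 steps)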